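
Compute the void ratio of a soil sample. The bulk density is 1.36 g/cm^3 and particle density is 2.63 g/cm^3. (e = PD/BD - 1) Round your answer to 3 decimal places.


Step 1: e = PD / BD - 1
Step 2: e = 2.63 / 1.36 - 1
Step 3: e = 1.93382 - 1
Step 4: e = 0.934

0.934


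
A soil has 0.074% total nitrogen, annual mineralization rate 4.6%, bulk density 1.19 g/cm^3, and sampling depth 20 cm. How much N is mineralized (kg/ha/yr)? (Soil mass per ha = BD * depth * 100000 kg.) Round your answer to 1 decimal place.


Step 1: Soil mass per ha = BD * depth * 100000 = 1.19 * 20 * 100000 = 2380000 kg
Step 2: Total N pool = soil mass * N%/100 = 2380000 * 0.074/100 = 1761.2 kg/ha
Step 3: N mineralized = N pool * rate%/100 = 1761.2 * 4.6/100 = 81.0 kg/ha/yr

81.0


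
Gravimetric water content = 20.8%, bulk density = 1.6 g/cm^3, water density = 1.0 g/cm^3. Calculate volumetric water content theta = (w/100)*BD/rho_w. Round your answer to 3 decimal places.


Step 1: theta = (w / 100) * BD / rho_w
Step 2: theta = (20.8 / 100) * 1.6 / 1.0
Step 3: theta = 0.208 * 1.6
Step 4: theta = 0.333

0.333


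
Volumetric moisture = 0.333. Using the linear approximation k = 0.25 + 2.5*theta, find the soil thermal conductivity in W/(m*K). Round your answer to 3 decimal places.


Step 1: k = 0.25 + 2.5 * theta
Step 2: k = 0.25 + 2.5 * 0.333
Step 3: k = 0.25 + 0.833
Step 4: k = 1.083 W/(m*K)

1.083


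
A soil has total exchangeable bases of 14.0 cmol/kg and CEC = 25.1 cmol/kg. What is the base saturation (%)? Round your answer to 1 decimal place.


Step 1: BS = 100 * (sum of bases) / CEC
Step 2: BS = 100 * 14.0 / 25.1
Step 3: BS = 55.8%

55.8


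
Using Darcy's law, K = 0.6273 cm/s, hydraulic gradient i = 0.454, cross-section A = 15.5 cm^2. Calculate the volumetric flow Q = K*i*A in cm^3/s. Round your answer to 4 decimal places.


Step 1: Apply Darcy's law: Q = K * i * A
Step 2: Q = 0.6273 * 0.454 * 15.5
Step 3: Q = 4.4143 cm^3/s

4.4143


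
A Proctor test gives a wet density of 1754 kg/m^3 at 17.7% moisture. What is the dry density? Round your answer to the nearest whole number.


Step 1: Dry density = wet density / (1 + w/100)
Step 2: Dry density = 1754 / (1 + 17.7/100)
Step 3: Dry density = 1754 / 1.177
Step 4: Dry density = 1490 kg/m^3

1490


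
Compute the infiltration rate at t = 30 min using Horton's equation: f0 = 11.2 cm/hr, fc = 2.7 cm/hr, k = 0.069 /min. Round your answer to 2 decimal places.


Step 1: f = fc + (f0 - fc) * exp(-k * t)
Step 2: exp(-0.069 * 30) = 0.126186
Step 3: f = 2.7 + (11.2 - 2.7) * 0.126186
Step 4: f = 2.7 + 8.5 * 0.126186
Step 5: f = 3.77 cm/hr

3.77


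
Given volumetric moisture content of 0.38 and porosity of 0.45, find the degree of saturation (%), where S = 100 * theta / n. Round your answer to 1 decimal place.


Step 1: S = 100 * theta_v / n
Step 2: S = 100 * 0.38 / 0.45
Step 3: S = 84.4%

84.4


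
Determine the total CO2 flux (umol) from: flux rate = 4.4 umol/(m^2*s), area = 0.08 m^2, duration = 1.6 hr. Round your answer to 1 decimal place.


Step 1: Convert time to seconds: 1.6 hr * 3600 = 5760.0 s
Step 2: Total = flux * area * time_s
Step 3: Total = 4.4 * 0.08 * 5760.0
Step 4: Total = 2027.5 umol

2027.5


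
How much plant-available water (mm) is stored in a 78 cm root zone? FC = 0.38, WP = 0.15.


Step 1: Available water = (FC - WP) * depth * 10
Step 2: AW = (0.38 - 0.15) * 78 * 10
Step 3: AW = 0.23 * 78 * 10
Step 4: AW = 179.4 mm

179.4


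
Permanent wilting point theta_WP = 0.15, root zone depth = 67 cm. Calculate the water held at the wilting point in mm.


Step 1: Water (mm) = theta_WP * depth * 10
Step 2: Water = 0.15 * 67 * 10
Step 3: Water = 100.5 mm

100.5


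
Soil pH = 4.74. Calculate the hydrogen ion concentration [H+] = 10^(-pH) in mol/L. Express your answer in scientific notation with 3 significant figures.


Step 1: [H+] = 10^(-pH)
Step 2: [H+] = 10^(-4.74)
Step 3: [H+] = 1.82e-05 mol/L

1.82e-05


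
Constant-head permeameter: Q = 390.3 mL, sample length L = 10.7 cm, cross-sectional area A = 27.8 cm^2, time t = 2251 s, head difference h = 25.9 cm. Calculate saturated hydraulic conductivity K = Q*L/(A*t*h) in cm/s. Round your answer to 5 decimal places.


Step 1: K = Q * L / (A * t * h)
Step 2: Numerator = 390.3 * 10.7 = 4176.21
Step 3: Denominator = 27.8 * 2251 * 25.9 = 1620765.02
Step 4: K = 4176.21 / 1620765.02 = 0.00258 cm/s

0.00258


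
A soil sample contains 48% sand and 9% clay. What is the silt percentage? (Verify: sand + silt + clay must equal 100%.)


Step 1: sand + silt + clay = 100%
Step 2: silt = 100 - sand - clay
Step 3: silt = 100 - 48 - 9
Step 4: silt = 43%

43


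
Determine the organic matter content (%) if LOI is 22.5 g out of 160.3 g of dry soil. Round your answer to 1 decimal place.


Step 1: OM% = 100 * LOI / sample mass
Step 2: OM = 100 * 22.5 / 160.3
Step 3: OM = 14.0%

14.0


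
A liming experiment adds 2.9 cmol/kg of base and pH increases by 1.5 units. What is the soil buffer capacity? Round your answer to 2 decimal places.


Step 1: BC = change in base / change in pH
Step 2: BC = 2.9 / 1.5
Step 3: BC = 1.93 cmol/(kg*pH unit)

1.93


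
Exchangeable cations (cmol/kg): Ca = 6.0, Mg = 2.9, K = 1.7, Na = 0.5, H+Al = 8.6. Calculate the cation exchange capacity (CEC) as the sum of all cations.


Step 1: CEC = Ca + Mg + K + Na + (H+Al)
Step 2: CEC = 6.0 + 2.9 + 1.7 + 0.5 + 8.6
Step 3: CEC = 19.7 cmol/kg

19.7


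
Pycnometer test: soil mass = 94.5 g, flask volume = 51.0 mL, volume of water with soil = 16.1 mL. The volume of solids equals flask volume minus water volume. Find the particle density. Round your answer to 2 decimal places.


Step 1: Volume of solids = flask volume - water volume with soil
Step 2: V_solids = 51.0 - 16.1 = 34.9 mL
Step 3: Particle density = mass / V_solids = 94.5 / 34.9 = 2.71 g/cm^3

2.71


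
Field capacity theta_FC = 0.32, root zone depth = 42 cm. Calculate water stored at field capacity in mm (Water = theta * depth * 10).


Step 1: Water (mm) = theta_FC * depth (cm) * 10
Step 2: Water = 0.32 * 42 * 10
Step 3: Water = 134.4 mm

134.4


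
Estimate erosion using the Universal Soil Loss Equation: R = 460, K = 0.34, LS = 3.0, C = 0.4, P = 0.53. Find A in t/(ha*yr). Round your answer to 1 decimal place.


Step 1: A = R * K * LS * C * P
Step 2: R * K = 460 * 0.34 = 156.4
Step 3: (R*K) * LS = 156.4 * 3.0 = 469.2
Step 4: * C * P = 469.2 * 0.4 * 0.53 = 99.5
Step 5: A = 99.5 t/(ha*yr)

99.5


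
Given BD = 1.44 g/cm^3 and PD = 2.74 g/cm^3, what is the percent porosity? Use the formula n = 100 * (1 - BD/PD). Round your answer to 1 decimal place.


Step 1: Formula: n = 100 * (1 - BD / PD)
Step 2: n = 100 * (1 - 1.44 / 2.74)
Step 3: n = 100 * (1 - 0.52555)
Step 4: n = 47.4%

47.4


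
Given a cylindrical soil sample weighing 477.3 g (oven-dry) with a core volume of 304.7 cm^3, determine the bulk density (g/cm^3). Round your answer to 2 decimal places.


Step 1: Identify the formula: BD = dry mass / volume
Step 2: Substitute values: BD = 477.3 / 304.7
Step 3: BD = 1.57 g/cm^3

1.57


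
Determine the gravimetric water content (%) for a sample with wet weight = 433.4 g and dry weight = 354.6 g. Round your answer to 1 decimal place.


Step 1: Water mass = wet - dry = 433.4 - 354.6 = 78.8 g
Step 2: w = 100 * water mass / dry mass
Step 3: w = 100 * 78.8 / 354.6 = 22.2%

22.2


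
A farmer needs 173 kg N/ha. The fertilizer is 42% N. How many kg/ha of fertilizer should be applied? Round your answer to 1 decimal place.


Step 1: Fertilizer rate = target N / (N content / 100)
Step 2: Rate = 173 / (42 / 100)
Step 3: Rate = 173 / 0.42
Step 4: Rate = 411.9 kg/ha

411.9


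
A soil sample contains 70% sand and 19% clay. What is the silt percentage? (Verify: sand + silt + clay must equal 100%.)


Step 1: sand + silt + clay = 100%
Step 2: silt = 100 - sand - clay
Step 3: silt = 100 - 70 - 19
Step 4: silt = 11%

11


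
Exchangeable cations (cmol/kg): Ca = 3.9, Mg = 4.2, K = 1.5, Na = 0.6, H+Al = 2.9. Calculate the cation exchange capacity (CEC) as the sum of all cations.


Step 1: CEC = Ca + Mg + K + Na + (H+Al)
Step 2: CEC = 3.9 + 4.2 + 1.5 + 0.6 + 2.9
Step 3: CEC = 13.1 cmol/kg

13.1


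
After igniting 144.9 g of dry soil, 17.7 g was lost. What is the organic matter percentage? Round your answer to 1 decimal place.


Step 1: OM% = 100 * LOI / sample mass
Step 2: OM = 100 * 17.7 / 144.9
Step 3: OM = 12.2%

12.2


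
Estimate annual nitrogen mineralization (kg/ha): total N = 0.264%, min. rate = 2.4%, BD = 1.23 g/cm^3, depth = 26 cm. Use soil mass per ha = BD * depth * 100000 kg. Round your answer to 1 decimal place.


Step 1: Soil mass per ha = BD * depth * 100000 = 1.23 * 26 * 100000 = 3198000 kg
Step 2: Total N pool = soil mass * N%/100 = 3198000 * 0.264/100 = 8442.72 kg/ha
Step 3: N mineralized = N pool * rate%/100 = 8442.72 * 2.4/100 = 202.6 kg/ha/yr

202.6


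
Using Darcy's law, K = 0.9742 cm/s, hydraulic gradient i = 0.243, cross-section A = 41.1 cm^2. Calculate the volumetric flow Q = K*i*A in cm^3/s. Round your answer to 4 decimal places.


Step 1: Apply Darcy's law: Q = K * i * A
Step 2: Q = 0.9742 * 0.243 * 41.1
Step 3: Q = 9.7296 cm^3/s

9.7296


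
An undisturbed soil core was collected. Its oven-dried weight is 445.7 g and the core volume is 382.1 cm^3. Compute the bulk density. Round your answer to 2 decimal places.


Step 1: Identify the formula: BD = dry mass / volume
Step 2: Substitute values: BD = 445.7 / 382.1
Step 3: BD = 1.17 g/cm^3

1.17


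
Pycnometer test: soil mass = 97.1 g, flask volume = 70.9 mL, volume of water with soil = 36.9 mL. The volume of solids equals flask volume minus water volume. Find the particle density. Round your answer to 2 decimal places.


Step 1: Volume of solids = flask volume - water volume with soil
Step 2: V_solids = 70.9 - 36.9 = 34.0 mL
Step 3: Particle density = mass / V_solids = 97.1 / 34.0 = 2.86 g/cm^3

2.86


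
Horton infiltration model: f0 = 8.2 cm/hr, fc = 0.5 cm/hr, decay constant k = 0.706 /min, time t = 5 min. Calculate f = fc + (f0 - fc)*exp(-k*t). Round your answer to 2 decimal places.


Step 1: f = fc + (f0 - fc) * exp(-k * t)
Step 2: exp(-0.706 * 5) = 0.029305
Step 3: f = 0.5 + (8.2 - 0.5) * 0.029305
Step 4: f = 0.5 + 7.7 * 0.029305
Step 5: f = 0.73 cm/hr

0.73


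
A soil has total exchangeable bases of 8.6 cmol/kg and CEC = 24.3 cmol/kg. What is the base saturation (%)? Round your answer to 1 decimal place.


Step 1: BS = 100 * (sum of bases) / CEC
Step 2: BS = 100 * 8.6 / 24.3
Step 3: BS = 35.4%

35.4


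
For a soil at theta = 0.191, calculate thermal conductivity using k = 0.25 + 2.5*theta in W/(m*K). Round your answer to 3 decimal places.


Step 1: k = 0.25 + 2.5 * theta
Step 2: k = 0.25 + 2.5 * 0.191
Step 3: k = 0.25 + 0.478
Step 4: k = 0.728 W/(m*K)

0.728


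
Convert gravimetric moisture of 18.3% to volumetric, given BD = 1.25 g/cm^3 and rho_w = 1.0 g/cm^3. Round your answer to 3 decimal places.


Step 1: theta = (w / 100) * BD / rho_w
Step 2: theta = (18.3 / 100) * 1.25 / 1.0
Step 3: theta = 0.183 * 1.25
Step 4: theta = 0.229

0.229


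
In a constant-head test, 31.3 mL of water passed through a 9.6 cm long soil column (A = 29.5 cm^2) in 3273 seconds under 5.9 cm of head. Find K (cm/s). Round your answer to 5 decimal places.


Step 1: K = Q * L / (A * t * h)
Step 2: Numerator = 31.3 * 9.6 = 300.48
Step 3: Denominator = 29.5 * 3273 * 5.9 = 569665.65
Step 4: K = 300.48 / 569665.65 = 0.00053 cm/s

0.00053


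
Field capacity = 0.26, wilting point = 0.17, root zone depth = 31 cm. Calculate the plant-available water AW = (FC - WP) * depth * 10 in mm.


Step 1: Available water = (FC - WP) * depth * 10
Step 2: AW = (0.26 - 0.17) * 31 * 10
Step 3: AW = 0.09 * 31 * 10
Step 4: AW = 27.9 mm

27.9


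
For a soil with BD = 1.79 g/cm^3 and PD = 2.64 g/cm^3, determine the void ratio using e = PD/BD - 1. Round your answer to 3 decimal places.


Step 1: e = PD / BD - 1
Step 2: e = 2.64 / 1.79 - 1
Step 3: e = 1.47486 - 1
Step 4: e = 0.475

0.475


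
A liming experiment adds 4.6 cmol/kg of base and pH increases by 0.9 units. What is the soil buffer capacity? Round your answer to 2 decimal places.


Step 1: BC = change in base / change in pH
Step 2: BC = 4.6 / 0.9
Step 3: BC = 5.11 cmol/(kg*pH unit)

5.11


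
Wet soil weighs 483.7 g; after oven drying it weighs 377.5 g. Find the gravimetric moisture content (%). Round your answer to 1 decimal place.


Step 1: Water mass = wet - dry = 483.7 - 377.5 = 106.2 g
Step 2: w = 100 * water mass / dry mass
Step 3: w = 100 * 106.2 / 377.5 = 28.1%

28.1


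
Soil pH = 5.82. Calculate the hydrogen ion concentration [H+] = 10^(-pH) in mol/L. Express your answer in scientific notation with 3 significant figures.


Step 1: [H+] = 10^(-pH)
Step 2: [H+] = 10^(-5.82)
Step 3: [H+] = 1.51e-06 mol/L

1.51e-06


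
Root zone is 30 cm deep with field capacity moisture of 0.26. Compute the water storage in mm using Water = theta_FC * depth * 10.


Step 1: Water (mm) = theta_FC * depth (cm) * 10
Step 2: Water = 0.26 * 30 * 10
Step 3: Water = 78.0 mm

78.0


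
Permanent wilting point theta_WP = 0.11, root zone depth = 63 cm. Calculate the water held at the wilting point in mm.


Step 1: Water (mm) = theta_WP * depth * 10
Step 2: Water = 0.11 * 63 * 10
Step 3: Water = 69.3 mm

69.3


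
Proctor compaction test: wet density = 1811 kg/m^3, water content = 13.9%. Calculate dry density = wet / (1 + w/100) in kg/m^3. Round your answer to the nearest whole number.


Step 1: Dry density = wet density / (1 + w/100)
Step 2: Dry density = 1811 / (1 + 13.9/100)
Step 3: Dry density = 1811 / 1.139
Step 4: Dry density = 1590 kg/m^3

1590


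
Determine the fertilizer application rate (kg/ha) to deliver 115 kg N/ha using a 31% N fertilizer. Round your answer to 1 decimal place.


Step 1: Fertilizer rate = target N / (N content / 100)
Step 2: Rate = 115 / (31 / 100)
Step 3: Rate = 115 / 0.31
Step 4: Rate = 371.0 kg/ha

371.0


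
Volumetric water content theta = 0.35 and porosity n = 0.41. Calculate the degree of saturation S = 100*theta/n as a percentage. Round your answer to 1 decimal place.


Step 1: S = 100 * theta_v / n
Step 2: S = 100 * 0.35 / 0.41
Step 3: S = 85.4%

85.4


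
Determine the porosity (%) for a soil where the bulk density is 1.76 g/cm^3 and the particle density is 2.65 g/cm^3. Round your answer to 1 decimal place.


Step 1: Formula: n = 100 * (1 - BD / PD)
Step 2: n = 100 * (1 - 1.76 / 2.65)
Step 3: n = 100 * (1 - 0.66415)
Step 4: n = 33.6%

33.6


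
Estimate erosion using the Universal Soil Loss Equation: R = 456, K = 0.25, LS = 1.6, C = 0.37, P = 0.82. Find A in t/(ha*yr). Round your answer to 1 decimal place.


Step 1: A = R * K * LS * C * P
Step 2: R * K = 456 * 0.25 = 114.0
Step 3: (R*K) * LS = 114.0 * 1.6 = 182.4
Step 4: * C * P = 182.4 * 0.37 * 0.82 = 55.3
Step 5: A = 55.3 t/(ha*yr)

55.3


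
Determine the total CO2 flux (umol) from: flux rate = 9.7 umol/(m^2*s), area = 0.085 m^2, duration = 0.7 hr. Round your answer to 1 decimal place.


Step 1: Convert time to seconds: 0.7 hr * 3600 = 2520.0 s
Step 2: Total = flux * area * time_s
Step 3: Total = 9.7 * 0.085 * 2520.0
Step 4: Total = 2077.7 umol

2077.7


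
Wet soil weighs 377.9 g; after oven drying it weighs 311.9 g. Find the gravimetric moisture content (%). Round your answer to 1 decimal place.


Step 1: Water mass = wet - dry = 377.9 - 311.9 = 66.0 g
Step 2: w = 100 * water mass / dry mass
Step 3: w = 100 * 66.0 / 311.9 = 21.2%

21.2


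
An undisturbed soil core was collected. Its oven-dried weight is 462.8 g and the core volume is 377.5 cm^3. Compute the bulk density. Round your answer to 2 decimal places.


Step 1: Identify the formula: BD = dry mass / volume
Step 2: Substitute values: BD = 462.8 / 377.5
Step 3: BD = 1.23 g/cm^3

1.23


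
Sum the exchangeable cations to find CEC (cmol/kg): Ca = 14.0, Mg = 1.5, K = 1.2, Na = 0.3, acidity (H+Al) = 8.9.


Step 1: CEC = Ca + Mg + K + Na + (H+Al)
Step 2: CEC = 14.0 + 1.5 + 1.2 + 0.3 + 8.9
Step 3: CEC = 25.9 cmol/kg

25.9


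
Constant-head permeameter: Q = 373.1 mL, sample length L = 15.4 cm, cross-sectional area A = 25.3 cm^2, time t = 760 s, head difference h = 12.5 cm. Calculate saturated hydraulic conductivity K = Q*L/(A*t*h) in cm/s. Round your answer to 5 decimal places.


Step 1: K = Q * L / (A * t * h)
Step 2: Numerator = 373.1 * 15.4 = 5745.74
Step 3: Denominator = 25.3 * 760 * 12.5 = 240350.0
Step 4: K = 5745.74 / 240350.0 = 0.02391 cm/s

0.02391


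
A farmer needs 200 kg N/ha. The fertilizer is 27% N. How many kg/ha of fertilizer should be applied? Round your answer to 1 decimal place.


Step 1: Fertilizer rate = target N / (N content / 100)
Step 2: Rate = 200 / (27 / 100)
Step 3: Rate = 200 / 0.27
Step 4: Rate = 740.7 kg/ha

740.7


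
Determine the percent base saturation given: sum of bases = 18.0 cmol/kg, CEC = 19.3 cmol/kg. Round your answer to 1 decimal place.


Step 1: BS = 100 * (sum of bases) / CEC
Step 2: BS = 100 * 18.0 / 19.3
Step 3: BS = 93.3%

93.3


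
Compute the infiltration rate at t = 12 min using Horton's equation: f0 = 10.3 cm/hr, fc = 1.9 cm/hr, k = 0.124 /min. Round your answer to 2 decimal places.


Step 1: f = fc + (f0 - fc) * exp(-k * t)
Step 2: exp(-0.124 * 12) = 0.225824
Step 3: f = 1.9 + (10.3 - 1.9) * 0.225824
Step 4: f = 1.9 + 8.4 * 0.225824
Step 5: f = 3.8 cm/hr

3.8


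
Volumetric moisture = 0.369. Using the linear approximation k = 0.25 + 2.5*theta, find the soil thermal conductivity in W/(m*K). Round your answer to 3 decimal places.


Step 1: k = 0.25 + 2.5 * theta
Step 2: k = 0.25 + 2.5 * 0.369
Step 3: k = 0.25 + 0.923
Step 4: k = 1.173 W/(m*K)

1.173


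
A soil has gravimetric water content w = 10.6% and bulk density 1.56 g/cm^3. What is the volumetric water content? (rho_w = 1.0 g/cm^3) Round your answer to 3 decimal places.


Step 1: theta = (w / 100) * BD / rho_w
Step 2: theta = (10.6 / 100) * 1.56 / 1.0
Step 3: theta = 0.106 * 1.56
Step 4: theta = 0.165

0.165


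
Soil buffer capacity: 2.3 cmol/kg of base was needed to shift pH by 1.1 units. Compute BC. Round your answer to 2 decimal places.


Step 1: BC = change in base / change in pH
Step 2: BC = 2.3 / 1.1
Step 3: BC = 2.09 cmol/(kg*pH unit)

2.09


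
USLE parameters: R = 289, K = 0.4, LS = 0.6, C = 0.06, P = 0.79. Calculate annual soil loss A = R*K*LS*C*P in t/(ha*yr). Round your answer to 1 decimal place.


Step 1: A = R * K * LS * C * P
Step 2: R * K = 289 * 0.4 = 115.6
Step 3: (R*K) * LS = 115.6 * 0.6 = 69.36
Step 4: * C * P = 69.36 * 0.06 * 0.79 = 3.3
Step 5: A = 3.3 t/(ha*yr)

3.3


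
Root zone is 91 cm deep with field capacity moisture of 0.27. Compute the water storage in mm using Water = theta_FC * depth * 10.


Step 1: Water (mm) = theta_FC * depth (cm) * 10
Step 2: Water = 0.27 * 91 * 10
Step 3: Water = 245.7 mm

245.7


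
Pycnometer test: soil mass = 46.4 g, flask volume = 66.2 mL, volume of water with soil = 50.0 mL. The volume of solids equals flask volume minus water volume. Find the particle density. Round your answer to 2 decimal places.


Step 1: Volume of solids = flask volume - water volume with soil
Step 2: V_solids = 66.2 - 50.0 = 16.2 mL
Step 3: Particle density = mass / V_solids = 46.4 / 16.2 = 2.86 g/cm^3

2.86


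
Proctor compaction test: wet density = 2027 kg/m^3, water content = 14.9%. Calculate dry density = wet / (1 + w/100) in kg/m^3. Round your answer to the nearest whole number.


Step 1: Dry density = wet density / (1 + w/100)
Step 2: Dry density = 2027 / (1 + 14.9/100)
Step 3: Dry density = 2027 / 1.149
Step 4: Dry density = 1764 kg/m^3

1764


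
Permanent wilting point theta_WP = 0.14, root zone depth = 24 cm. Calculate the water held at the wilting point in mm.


Step 1: Water (mm) = theta_WP * depth * 10
Step 2: Water = 0.14 * 24 * 10
Step 3: Water = 33.6 mm

33.6


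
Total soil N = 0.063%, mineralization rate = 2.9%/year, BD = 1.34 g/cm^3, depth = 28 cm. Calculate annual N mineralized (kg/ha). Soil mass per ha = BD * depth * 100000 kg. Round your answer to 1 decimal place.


Step 1: Soil mass per ha = BD * depth * 100000 = 1.34 * 28 * 100000 = 3752000 kg
Step 2: Total N pool = soil mass * N%/100 = 3752000 * 0.063/100 = 2363.76 kg/ha
Step 3: N mineralized = N pool * rate%/100 = 2363.76 * 2.9/100 = 68.5 kg/ha/yr

68.5


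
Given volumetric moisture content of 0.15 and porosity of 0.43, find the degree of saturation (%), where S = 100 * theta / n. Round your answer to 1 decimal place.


Step 1: S = 100 * theta_v / n
Step 2: S = 100 * 0.15 / 0.43
Step 3: S = 34.9%

34.9


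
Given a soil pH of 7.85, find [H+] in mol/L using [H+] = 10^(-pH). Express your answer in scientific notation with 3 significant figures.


Step 1: [H+] = 10^(-pH)
Step 2: [H+] = 10^(-7.85)
Step 3: [H+] = 1.41e-08 mol/L

1.41e-08


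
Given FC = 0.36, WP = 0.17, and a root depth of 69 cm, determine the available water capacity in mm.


Step 1: Available water = (FC - WP) * depth * 10
Step 2: AW = (0.36 - 0.17) * 69 * 10
Step 3: AW = 0.19 * 69 * 10
Step 4: AW = 131.1 mm

131.1


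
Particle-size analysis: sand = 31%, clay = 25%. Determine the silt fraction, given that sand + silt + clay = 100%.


Step 1: sand + silt + clay = 100%
Step 2: silt = 100 - sand - clay
Step 3: silt = 100 - 31 - 25
Step 4: silt = 44%

44


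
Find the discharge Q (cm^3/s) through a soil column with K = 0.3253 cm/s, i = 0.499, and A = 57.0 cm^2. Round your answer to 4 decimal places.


Step 1: Apply Darcy's law: Q = K * i * A
Step 2: Q = 0.3253 * 0.499 * 57.0
Step 3: Q = 9.2525 cm^3/s

9.2525


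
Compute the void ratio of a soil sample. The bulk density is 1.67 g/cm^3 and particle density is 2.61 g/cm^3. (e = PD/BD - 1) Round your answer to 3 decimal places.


Step 1: e = PD / BD - 1
Step 2: e = 2.61 / 1.67 - 1
Step 3: e = 1.56287 - 1
Step 4: e = 0.563

0.563


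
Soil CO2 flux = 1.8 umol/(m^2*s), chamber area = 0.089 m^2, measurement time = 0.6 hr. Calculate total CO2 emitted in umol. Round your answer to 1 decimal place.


Step 1: Convert time to seconds: 0.6 hr * 3600 = 2160.0 s
Step 2: Total = flux * area * time_s
Step 3: Total = 1.8 * 0.089 * 2160.0
Step 4: Total = 346.0 umol

346.0


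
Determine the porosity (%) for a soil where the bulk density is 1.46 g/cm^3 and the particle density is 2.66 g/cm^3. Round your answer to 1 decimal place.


Step 1: Formula: n = 100 * (1 - BD / PD)
Step 2: n = 100 * (1 - 1.46 / 2.66)
Step 3: n = 100 * (1 - 0.54887)
Step 4: n = 45.1%

45.1


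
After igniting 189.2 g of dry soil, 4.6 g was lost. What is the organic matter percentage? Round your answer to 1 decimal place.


Step 1: OM% = 100 * LOI / sample mass
Step 2: OM = 100 * 4.6 / 189.2
Step 3: OM = 2.4%

2.4


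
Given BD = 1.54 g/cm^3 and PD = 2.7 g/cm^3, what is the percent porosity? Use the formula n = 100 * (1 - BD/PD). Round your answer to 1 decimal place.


Step 1: Formula: n = 100 * (1 - BD / PD)
Step 2: n = 100 * (1 - 1.54 / 2.7)
Step 3: n = 100 * (1 - 0.57037)
Step 4: n = 43.0%

43.0


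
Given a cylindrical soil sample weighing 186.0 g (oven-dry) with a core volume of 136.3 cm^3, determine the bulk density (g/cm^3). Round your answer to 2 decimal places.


Step 1: Identify the formula: BD = dry mass / volume
Step 2: Substitute values: BD = 186.0 / 136.3
Step 3: BD = 1.36 g/cm^3

1.36


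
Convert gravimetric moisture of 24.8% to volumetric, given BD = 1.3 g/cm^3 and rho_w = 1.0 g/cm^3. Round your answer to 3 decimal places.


Step 1: theta = (w / 100) * BD / rho_w
Step 2: theta = (24.8 / 100) * 1.3 / 1.0
Step 3: theta = 0.248 * 1.3
Step 4: theta = 0.322

0.322


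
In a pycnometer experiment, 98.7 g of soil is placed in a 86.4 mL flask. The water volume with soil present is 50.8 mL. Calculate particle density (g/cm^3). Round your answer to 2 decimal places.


Step 1: Volume of solids = flask volume - water volume with soil
Step 2: V_solids = 86.4 - 50.8 = 35.6 mL
Step 3: Particle density = mass / V_solids = 98.7 / 35.6 = 2.77 g/cm^3

2.77


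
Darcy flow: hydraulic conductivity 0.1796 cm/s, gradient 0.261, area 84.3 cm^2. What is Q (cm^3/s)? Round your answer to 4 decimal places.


Step 1: Apply Darcy's law: Q = K * i * A
Step 2: Q = 0.1796 * 0.261 * 84.3
Step 3: Q = 3.9516 cm^3/s

3.9516


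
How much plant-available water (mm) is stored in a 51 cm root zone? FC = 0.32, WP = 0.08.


Step 1: Available water = (FC - WP) * depth * 10
Step 2: AW = (0.32 - 0.08) * 51 * 10
Step 3: AW = 0.24 * 51 * 10
Step 4: AW = 122.4 mm

122.4


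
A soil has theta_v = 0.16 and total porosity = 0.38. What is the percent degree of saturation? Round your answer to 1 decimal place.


Step 1: S = 100 * theta_v / n
Step 2: S = 100 * 0.16 / 0.38
Step 3: S = 42.1%

42.1


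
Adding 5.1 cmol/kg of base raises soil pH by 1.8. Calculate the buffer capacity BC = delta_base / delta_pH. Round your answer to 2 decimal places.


Step 1: BC = change in base / change in pH
Step 2: BC = 5.1 / 1.8
Step 3: BC = 2.83 cmol/(kg*pH unit)

2.83


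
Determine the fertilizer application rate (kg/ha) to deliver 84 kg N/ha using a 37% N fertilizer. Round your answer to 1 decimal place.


Step 1: Fertilizer rate = target N / (N content / 100)
Step 2: Rate = 84 / (37 / 100)
Step 3: Rate = 84 / 0.37
Step 4: Rate = 227.0 kg/ha

227.0


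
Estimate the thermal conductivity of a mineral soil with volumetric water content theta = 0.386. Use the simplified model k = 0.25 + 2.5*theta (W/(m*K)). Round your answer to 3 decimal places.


Step 1: k = 0.25 + 2.5 * theta
Step 2: k = 0.25 + 2.5 * 0.386
Step 3: k = 0.25 + 0.965
Step 4: k = 1.215 W/(m*K)

1.215


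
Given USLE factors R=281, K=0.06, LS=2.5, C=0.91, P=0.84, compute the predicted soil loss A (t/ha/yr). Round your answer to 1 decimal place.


Step 1: A = R * K * LS * C * P
Step 2: R * K = 281 * 0.06 = 16.86
Step 3: (R*K) * LS = 16.86 * 2.5 = 42.15
Step 4: * C * P = 42.15 * 0.91 * 0.84 = 32.2
Step 5: A = 32.2 t/(ha*yr)

32.2


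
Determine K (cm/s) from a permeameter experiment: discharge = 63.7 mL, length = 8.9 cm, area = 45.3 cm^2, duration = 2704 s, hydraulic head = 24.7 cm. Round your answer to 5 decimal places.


Step 1: K = Q * L / (A * t * h)
Step 2: Numerator = 63.7 * 8.9 = 566.93
Step 3: Denominator = 45.3 * 2704 * 24.7 = 3025532.64
Step 4: K = 566.93 / 3025532.64 = 0.00019 cm/s

0.00019


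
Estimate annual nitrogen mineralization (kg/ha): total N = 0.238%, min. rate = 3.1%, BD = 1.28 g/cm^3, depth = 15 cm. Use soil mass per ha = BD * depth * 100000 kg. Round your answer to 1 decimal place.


Step 1: Soil mass per ha = BD * depth * 100000 = 1.28 * 15 * 100000 = 1920000 kg
Step 2: Total N pool = soil mass * N%/100 = 1920000 * 0.238/100 = 4569.6 kg/ha
Step 3: N mineralized = N pool * rate%/100 = 4569.6 * 3.1/100 = 141.7 kg/ha/yr

141.7


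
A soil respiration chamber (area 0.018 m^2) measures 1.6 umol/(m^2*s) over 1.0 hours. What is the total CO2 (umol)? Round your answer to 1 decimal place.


Step 1: Convert time to seconds: 1.0 hr * 3600 = 3600.0 s
Step 2: Total = flux * area * time_s
Step 3: Total = 1.6 * 0.018 * 3600.0
Step 4: Total = 103.7 umol

103.7


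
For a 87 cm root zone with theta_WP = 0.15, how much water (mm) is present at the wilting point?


Step 1: Water (mm) = theta_WP * depth * 10
Step 2: Water = 0.15 * 87 * 10
Step 3: Water = 130.5 mm

130.5


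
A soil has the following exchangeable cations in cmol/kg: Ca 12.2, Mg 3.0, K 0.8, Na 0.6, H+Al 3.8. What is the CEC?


Step 1: CEC = Ca + Mg + K + Na + (H+Al)
Step 2: CEC = 12.2 + 3.0 + 0.8 + 0.6 + 3.8
Step 3: CEC = 20.4 cmol/kg

20.4


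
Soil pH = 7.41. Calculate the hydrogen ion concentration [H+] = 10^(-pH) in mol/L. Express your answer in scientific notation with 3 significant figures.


Step 1: [H+] = 10^(-pH)
Step 2: [H+] = 10^(-7.41)
Step 3: [H+] = 3.89e-08 mol/L

3.89e-08


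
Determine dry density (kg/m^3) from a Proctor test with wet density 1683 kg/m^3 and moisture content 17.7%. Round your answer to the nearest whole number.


Step 1: Dry density = wet density / (1 + w/100)
Step 2: Dry density = 1683 / (1 + 17.7/100)
Step 3: Dry density = 1683 / 1.177
Step 4: Dry density = 1430 kg/m^3

1430


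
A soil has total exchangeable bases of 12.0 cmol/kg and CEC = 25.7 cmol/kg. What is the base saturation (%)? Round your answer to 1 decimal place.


Step 1: BS = 100 * (sum of bases) / CEC
Step 2: BS = 100 * 12.0 / 25.7
Step 3: BS = 46.7%

46.7


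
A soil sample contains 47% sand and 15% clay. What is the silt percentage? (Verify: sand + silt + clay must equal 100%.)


Step 1: sand + silt + clay = 100%
Step 2: silt = 100 - sand - clay
Step 3: silt = 100 - 47 - 15
Step 4: silt = 38%

38


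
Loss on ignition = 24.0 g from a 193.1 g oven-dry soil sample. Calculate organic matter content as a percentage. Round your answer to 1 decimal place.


Step 1: OM% = 100 * LOI / sample mass
Step 2: OM = 100 * 24.0 / 193.1
Step 3: OM = 12.4%

12.4


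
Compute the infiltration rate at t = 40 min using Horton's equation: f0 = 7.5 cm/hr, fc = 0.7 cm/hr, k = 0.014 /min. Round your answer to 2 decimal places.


Step 1: f = fc + (f0 - fc) * exp(-k * t)
Step 2: exp(-0.014 * 40) = 0.571209
Step 3: f = 0.7 + (7.5 - 0.7) * 0.571209
Step 4: f = 0.7 + 6.8 * 0.571209
Step 5: f = 4.58 cm/hr

4.58


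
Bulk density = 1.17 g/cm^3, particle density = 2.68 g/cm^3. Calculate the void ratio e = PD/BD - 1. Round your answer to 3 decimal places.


Step 1: e = PD / BD - 1
Step 2: e = 2.68 / 1.17 - 1
Step 3: e = 2.2906 - 1
Step 4: e = 1.291

1.291


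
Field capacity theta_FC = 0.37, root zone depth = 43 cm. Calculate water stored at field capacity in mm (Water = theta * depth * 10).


Step 1: Water (mm) = theta_FC * depth (cm) * 10
Step 2: Water = 0.37 * 43 * 10
Step 3: Water = 159.1 mm

159.1


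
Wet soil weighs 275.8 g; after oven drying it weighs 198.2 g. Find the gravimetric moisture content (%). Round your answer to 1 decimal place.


Step 1: Water mass = wet - dry = 275.8 - 198.2 = 77.6 g
Step 2: w = 100 * water mass / dry mass
Step 3: w = 100 * 77.6 / 198.2 = 39.2%

39.2


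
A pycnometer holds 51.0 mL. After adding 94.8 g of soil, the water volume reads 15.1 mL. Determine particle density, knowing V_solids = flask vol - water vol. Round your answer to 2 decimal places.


Step 1: Volume of solids = flask volume - water volume with soil
Step 2: V_solids = 51.0 - 15.1 = 35.9 mL
Step 3: Particle density = mass / V_solids = 94.8 / 35.9 = 2.64 g/cm^3

2.64


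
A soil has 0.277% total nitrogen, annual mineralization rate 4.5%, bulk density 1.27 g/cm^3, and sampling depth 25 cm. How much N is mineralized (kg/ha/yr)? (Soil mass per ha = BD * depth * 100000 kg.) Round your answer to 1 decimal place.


Step 1: Soil mass per ha = BD * depth * 100000 = 1.27 * 25 * 100000 = 3175000 kg
Step 2: Total N pool = soil mass * N%/100 = 3175000 * 0.277/100 = 8794.75 kg/ha
Step 3: N mineralized = N pool * rate%/100 = 8794.75 * 4.5/100 = 395.8 kg/ha/yr

395.8


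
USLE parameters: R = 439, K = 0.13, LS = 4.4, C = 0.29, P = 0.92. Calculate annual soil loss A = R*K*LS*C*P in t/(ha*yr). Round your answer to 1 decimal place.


Step 1: A = R * K * LS * C * P
Step 2: R * K = 439 * 0.13 = 57.07
Step 3: (R*K) * LS = 57.07 * 4.4 = 251.108
Step 4: * C * P = 251.108 * 0.29 * 0.92 = 67.0
Step 5: A = 67.0 t/(ha*yr)

67.0


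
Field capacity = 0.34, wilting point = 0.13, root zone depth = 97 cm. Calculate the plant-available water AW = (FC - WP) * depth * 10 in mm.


Step 1: Available water = (FC - WP) * depth * 10
Step 2: AW = (0.34 - 0.13) * 97 * 10
Step 3: AW = 0.21 * 97 * 10
Step 4: AW = 203.7 mm

203.7


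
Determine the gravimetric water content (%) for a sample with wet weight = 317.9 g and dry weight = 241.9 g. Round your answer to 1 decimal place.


Step 1: Water mass = wet - dry = 317.9 - 241.9 = 76.0 g
Step 2: w = 100 * water mass / dry mass
Step 3: w = 100 * 76.0 / 241.9 = 31.4%

31.4


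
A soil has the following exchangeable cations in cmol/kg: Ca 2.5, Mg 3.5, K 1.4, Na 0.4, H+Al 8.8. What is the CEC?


Step 1: CEC = Ca + Mg + K + Na + (H+Al)
Step 2: CEC = 2.5 + 3.5 + 1.4 + 0.4 + 8.8
Step 3: CEC = 16.6 cmol/kg

16.6


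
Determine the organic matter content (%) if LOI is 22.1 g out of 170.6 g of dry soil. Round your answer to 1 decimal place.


Step 1: OM% = 100 * LOI / sample mass
Step 2: OM = 100 * 22.1 / 170.6
Step 3: OM = 13.0%

13.0


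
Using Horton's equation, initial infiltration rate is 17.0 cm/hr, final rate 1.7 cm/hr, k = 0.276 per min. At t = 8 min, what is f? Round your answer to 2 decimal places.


Step 1: f = fc + (f0 - fc) * exp(-k * t)
Step 2: exp(-0.276 * 8) = 0.10992
Step 3: f = 1.7 + (17.0 - 1.7) * 0.10992
Step 4: f = 1.7 + 15.3 * 0.10992
Step 5: f = 3.38 cm/hr

3.38


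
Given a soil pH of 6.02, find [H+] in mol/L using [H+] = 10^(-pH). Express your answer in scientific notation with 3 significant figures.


Step 1: [H+] = 10^(-pH)
Step 2: [H+] = 10^(-6.02)
Step 3: [H+] = 9.55e-07 mol/L

9.55e-07


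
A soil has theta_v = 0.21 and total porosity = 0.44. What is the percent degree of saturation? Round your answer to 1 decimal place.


Step 1: S = 100 * theta_v / n
Step 2: S = 100 * 0.21 / 0.44
Step 3: S = 47.7%

47.7


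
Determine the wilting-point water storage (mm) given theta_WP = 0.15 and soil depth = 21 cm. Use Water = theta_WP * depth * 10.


Step 1: Water (mm) = theta_WP * depth * 10
Step 2: Water = 0.15 * 21 * 10
Step 3: Water = 31.5 mm

31.5


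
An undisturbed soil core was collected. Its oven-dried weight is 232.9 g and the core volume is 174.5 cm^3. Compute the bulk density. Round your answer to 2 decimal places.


Step 1: Identify the formula: BD = dry mass / volume
Step 2: Substitute values: BD = 232.9 / 174.5
Step 3: BD = 1.33 g/cm^3

1.33


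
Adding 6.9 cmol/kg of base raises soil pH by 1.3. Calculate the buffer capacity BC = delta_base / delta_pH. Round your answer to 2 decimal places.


Step 1: BC = change in base / change in pH
Step 2: BC = 6.9 / 1.3
Step 3: BC = 5.31 cmol/(kg*pH unit)

5.31


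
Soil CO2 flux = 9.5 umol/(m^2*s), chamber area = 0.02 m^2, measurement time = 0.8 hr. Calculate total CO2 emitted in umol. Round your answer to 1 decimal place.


Step 1: Convert time to seconds: 0.8 hr * 3600 = 2880.0 s
Step 2: Total = flux * area * time_s
Step 3: Total = 9.5 * 0.02 * 2880.0
Step 4: Total = 547.2 umol

547.2


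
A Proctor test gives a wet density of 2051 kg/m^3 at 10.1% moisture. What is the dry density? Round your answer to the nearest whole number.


Step 1: Dry density = wet density / (1 + w/100)
Step 2: Dry density = 2051 / (1 + 10.1/100)
Step 3: Dry density = 2051 / 1.101
Step 4: Dry density = 1863 kg/m^3

1863


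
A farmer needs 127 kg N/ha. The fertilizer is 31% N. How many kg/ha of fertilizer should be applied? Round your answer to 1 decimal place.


Step 1: Fertilizer rate = target N / (N content / 100)
Step 2: Rate = 127 / (31 / 100)
Step 3: Rate = 127 / 0.31
Step 4: Rate = 409.7 kg/ha

409.7


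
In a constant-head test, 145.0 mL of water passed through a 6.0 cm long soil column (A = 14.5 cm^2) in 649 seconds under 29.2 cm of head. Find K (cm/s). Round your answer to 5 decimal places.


Step 1: K = Q * L / (A * t * h)
Step 2: Numerator = 145.0 * 6.0 = 870.0
Step 3: Denominator = 14.5 * 649 * 29.2 = 274786.6
Step 4: K = 870.0 / 274786.6 = 0.00317 cm/s

0.00317


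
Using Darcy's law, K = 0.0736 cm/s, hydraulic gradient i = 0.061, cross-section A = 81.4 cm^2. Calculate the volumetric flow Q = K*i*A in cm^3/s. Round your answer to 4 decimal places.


Step 1: Apply Darcy's law: Q = K * i * A
Step 2: Q = 0.0736 * 0.061 * 81.4
Step 3: Q = 0.3655 cm^3/s

0.3655


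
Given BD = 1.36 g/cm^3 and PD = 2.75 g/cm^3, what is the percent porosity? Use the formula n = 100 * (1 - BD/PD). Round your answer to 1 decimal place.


Step 1: Formula: n = 100 * (1 - BD / PD)
Step 2: n = 100 * (1 - 1.36 / 2.75)
Step 3: n = 100 * (1 - 0.49455)
Step 4: n = 50.5%

50.5


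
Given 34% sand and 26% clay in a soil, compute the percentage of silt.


Step 1: sand + silt + clay = 100%
Step 2: silt = 100 - sand - clay
Step 3: silt = 100 - 34 - 26
Step 4: silt = 40%

40


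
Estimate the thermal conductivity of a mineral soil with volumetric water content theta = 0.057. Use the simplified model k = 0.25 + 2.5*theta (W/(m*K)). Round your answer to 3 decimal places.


Step 1: k = 0.25 + 2.5 * theta
Step 2: k = 0.25 + 2.5 * 0.057
Step 3: k = 0.25 + 0.143
Step 4: k = 0.393 W/(m*K)

0.393


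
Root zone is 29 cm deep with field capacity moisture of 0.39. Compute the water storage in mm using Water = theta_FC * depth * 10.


Step 1: Water (mm) = theta_FC * depth (cm) * 10
Step 2: Water = 0.39 * 29 * 10
Step 3: Water = 113.1 mm

113.1


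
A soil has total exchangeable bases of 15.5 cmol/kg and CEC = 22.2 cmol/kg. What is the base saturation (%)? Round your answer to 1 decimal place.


Step 1: BS = 100 * (sum of bases) / CEC
Step 2: BS = 100 * 15.5 / 22.2
Step 3: BS = 69.8%

69.8


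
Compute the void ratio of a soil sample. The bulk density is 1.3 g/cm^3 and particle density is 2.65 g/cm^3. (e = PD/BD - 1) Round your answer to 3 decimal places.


Step 1: e = PD / BD - 1
Step 2: e = 2.65 / 1.3 - 1
Step 3: e = 2.03846 - 1
Step 4: e = 1.038

1.038


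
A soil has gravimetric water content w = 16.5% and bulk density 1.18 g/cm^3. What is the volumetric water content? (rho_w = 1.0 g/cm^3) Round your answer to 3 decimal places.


Step 1: theta = (w / 100) * BD / rho_w
Step 2: theta = (16.5 / 100) * 1.18 / 1.0
Step 3: theta = 0.165 * 1.18
Step 4: theta = 0.195

0.195


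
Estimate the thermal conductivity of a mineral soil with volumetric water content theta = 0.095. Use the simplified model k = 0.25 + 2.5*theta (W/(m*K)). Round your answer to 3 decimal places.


Step 1: k = 0.25 + 2.5 * theta
Step 2: k = 0.25 + 2.5 * 0.095
Step 3: k = 0.25 + 0.238
Step 4: k = 0.488 W/(m*K)

0.488


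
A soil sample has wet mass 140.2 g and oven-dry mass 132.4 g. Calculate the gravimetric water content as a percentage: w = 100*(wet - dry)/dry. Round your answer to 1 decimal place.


Step 1: Water mass = wet - dry = 140.2 - 132.4 = 7.8 g
Step 2: w = 100 * water mass / dry mass
Step 3: w = 100 * 7.8 / 132.4 = 5.9%

5.9


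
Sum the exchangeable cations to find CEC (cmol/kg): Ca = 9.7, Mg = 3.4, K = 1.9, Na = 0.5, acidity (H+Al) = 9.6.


Step 1: CEC = Ca + Mg + K + Na + (H+Al)
Step 2: CEC = 9.7 + 3.4 + 1.9 + 0.5 + 9.6
Step 3: CEC = 25.1 cmol/kg

25.1


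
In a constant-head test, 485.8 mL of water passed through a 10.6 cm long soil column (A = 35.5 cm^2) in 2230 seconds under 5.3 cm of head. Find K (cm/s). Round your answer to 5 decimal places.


Step 1: K = Q * L / (A * t * h)
Step 2: Numerator = 485.8 * 10.6 = 5149.48
Step 3: Denominator = 35.5 * 2230 * 5.3 = 419574.5
Step 4: K = 5149.48 / 419574.5 = 0.01227 cm/s

0.01227


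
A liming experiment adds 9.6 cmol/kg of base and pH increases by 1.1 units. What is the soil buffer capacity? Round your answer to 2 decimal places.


Step 1: BC = change in base / change in pH
Step 2: BC = 9.6 / 1.1
Step 3: BC = 8.73 cmol/(kg*pH unit)

8.73


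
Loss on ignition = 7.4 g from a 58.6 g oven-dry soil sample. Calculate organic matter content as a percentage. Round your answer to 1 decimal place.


Step 1: OM% = 100 * LOI / sample mass
Step 2: OM = 100 * 7.4 / 58.6
Step 3: OM = 12.6%

12.6


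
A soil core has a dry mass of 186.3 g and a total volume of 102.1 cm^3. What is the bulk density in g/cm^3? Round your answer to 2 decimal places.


Step 1: Identify the formula: BD = dry mass / volume
Step 2: Substitute values: BD = 186.3 / 102.1
Step 3: BD = 1.82 g/cm^3

1.82
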